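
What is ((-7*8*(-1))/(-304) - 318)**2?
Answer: 146192281/1444 ≈ 1.0124e+5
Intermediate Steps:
((-7*8*(-1))/(-304) - 318)**2 = (-56*(-1)*(-1/304) - 318)**2 = (56*(-1/304) - 318)**2 = (-7/38 - 318)**2 = (-12091/38)**2 = 146192281/1444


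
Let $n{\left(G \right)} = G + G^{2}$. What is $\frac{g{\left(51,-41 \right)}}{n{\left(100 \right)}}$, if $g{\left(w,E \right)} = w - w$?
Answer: $0$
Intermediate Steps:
$g{\left(w,E \right)} = 0$
$\frac{g{\left(51,-41 \right)}}{n{\left(100 \right)}} = \frac{0}{100 \left(1 + 100\right)} = \frac{0}{100 \cdot 101} = \frac{0}{10100} = 0 \cdot \frac{1}{10100} = 0$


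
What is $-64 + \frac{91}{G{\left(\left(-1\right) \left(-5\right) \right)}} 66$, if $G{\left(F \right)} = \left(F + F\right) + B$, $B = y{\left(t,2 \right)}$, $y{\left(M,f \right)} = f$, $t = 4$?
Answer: $\frac{873}{2} \approx 436.5$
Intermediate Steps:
$B = 2$
$G{\left(F \right)} = 2 + 2 F$ ($G{\left(F \right)} = \left(F + F\right) + 2 = 2 F + 2 = 2 + 2 F$)
$-64 + \frac{91}{G{\left(\left(-1\right) \left(-5\right) \right)}} 66 = -64 + \frac{91}{2 + 2 \left(\left(-1\right) \left(-5\right)\right)} 66 = -64 + \frac{91}{2 + 2 \cdot 5} \cdot 66 = -64 + \frac{91}{2 + 10} \cdot 66 = -64 + \frac{91}{12} \cdot 66 = -64 + \frac{1001}{2} = \frac{873}{2}$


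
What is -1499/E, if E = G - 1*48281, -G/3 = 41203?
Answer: 1499/171890 ≈ 0.0087207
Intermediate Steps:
G = -123609 (G = -3*41203 = -123609)
E = -171890 (E = -123609 - 1*48281 = -123609 - 48281 = -171890)
-1499/E = -1499/(-171890) = -1499*(-1/171890) = 1499/171890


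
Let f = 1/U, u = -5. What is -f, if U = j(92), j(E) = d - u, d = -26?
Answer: 1/21 ≈ 0.047619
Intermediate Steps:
j(E) = -21 (j(E) = -26 - 1*(-5) = -26 + 5 = -21)
U = -21
f = -1/21 (f = 1/(-21) = -1/21 ≈ -0.047619)
-f = -1*(-1/21) = 1/21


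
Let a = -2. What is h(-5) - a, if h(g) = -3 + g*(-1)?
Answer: 4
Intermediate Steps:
h(g) = -3 - g
h(-5) - a = (-3 - 1*(-5)) - 1*(-2) = (-3 + 5) + 2 = 2 + 2 = 4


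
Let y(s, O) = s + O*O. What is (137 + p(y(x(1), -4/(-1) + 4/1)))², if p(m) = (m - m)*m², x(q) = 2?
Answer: 18769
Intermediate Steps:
y(s, O) = s + O²
p(m) = 0 (p(m) = 0*m² = 0)
(137 + p(y(x(1), -4/(-1) + 4/1)))² = (137 + 0)² = 137² = 18769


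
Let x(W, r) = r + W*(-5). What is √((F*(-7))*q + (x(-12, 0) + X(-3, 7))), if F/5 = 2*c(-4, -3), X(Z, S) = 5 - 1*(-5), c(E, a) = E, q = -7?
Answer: 3*I*√210 ≈ 43.474*I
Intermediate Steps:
X(Z, S) = 10 (X(Z, S) = 5 + 5 = 10)
x(W, r) = r - 5*W
F = -40 (F = 5*(2*(-4)) = 5*(-8) = -40)
√((F*(-7))*q + (x(-12, 0) + X(-3, 7))) = √(-40*(-7)*(-7) + ((0 - 5*(-12)) + 10)) = √(280*(-7) + ((0 + 60) + 10)) = √(-1960 + (60 + 10)) = √(-1960 + 70) = √(-1890) = 3*I*√210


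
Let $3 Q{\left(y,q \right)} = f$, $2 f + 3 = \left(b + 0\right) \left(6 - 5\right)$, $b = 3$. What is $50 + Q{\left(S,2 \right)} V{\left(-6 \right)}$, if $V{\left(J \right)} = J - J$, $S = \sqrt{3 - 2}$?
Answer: $50$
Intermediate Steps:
$S = 1$ ($S = \sqrt{1} = 1$)
$f = 0$ ($f = - \frac{3}{2} + \frac{\left(3 + 0\right) \left(6 - 5\right)}{2} = - \frac{3}{2} + \frac{3 \cdot 1}{2} = - \frac{3}{2} + \frac{1}{2} \cdot 3 = - \frac{3}{2} + \frac{3}{2} = 0$)
$Q{\left(y,q \right)} = 0$ ($Q{\left(y,q \right)} = \frac{1}{3} \cdot 0 = 0$)
$V{\left(J \right)} = 0$
$50 + Q{\left(S,2 \right)} V{\left(-6 \right)} = 50 + 0 \cdot 0 = 50 + 0 = 50$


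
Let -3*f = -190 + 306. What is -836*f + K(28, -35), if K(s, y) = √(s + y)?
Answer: 96976/3 + I*√7 ≈ 32325.0 + 2.6458*I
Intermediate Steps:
f = -116/3 (f = -(-190 + 306)/3 = -⅓*116 = -116/3 ≈ -38.667)
-836*f + K(28, -35) = -836*(-116/3) + √(28 - 35) = 96976/3 + √(-7) = 96976/3 + I*√7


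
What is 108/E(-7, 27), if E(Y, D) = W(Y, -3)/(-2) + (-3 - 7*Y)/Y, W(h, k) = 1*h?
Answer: -1512/43 ≈ -35.163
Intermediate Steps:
W(h, k) = h
E(Y, D) = -Y/2 + (-3 - 7*Y)/Y (E(Y, D) = Y/(-2) + (-3 - 7*Y)/Y = Y*(-½) + (-3 - 7*Y)/Y = -Y/2 + (-3 - 7*Y)/Y)
108/E(-7, 27) = 108/(-7 - 3/(-7) - ½*(-7)) = 108/(-7 - 3*(-⅐) + 7/2) = 108/(-7 + 3/7 + 7/2) = 108/(-43/14) = 108*(-14/43) = -1512/43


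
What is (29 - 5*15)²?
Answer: 2116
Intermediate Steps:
(29 - 5*15)² = (29 - 75)² = (-46)² = 2116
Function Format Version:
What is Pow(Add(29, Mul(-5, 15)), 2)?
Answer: 2116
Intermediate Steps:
Pow(Add(29, Mul(-5, 15)), 2) = Pow(Add(29, -75), 2) = Pow(-46, 2) = 2116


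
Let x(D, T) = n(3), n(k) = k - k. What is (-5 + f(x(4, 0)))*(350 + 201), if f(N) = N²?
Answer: -2755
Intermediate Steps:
n(k) = 0
x(D, T) = 0
(-5 + f(x(4, 0)))*(350 + 201) = (-5 + 0²)*(350 + 201) = (-5 + 0)*551 = -5*551 = -2755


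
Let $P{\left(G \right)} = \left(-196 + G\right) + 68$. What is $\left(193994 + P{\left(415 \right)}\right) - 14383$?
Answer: $179898$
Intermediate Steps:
$P{\left(G \right)} = -128 + G$
$\left(193994 + P{\left(415 \right)}\right) - 14383 = \left(193994 + \left(-128 + 415\right)\right) - 14383 = \left(193994 + 287\right) - 14383 = 194281 - 14383 = 179898$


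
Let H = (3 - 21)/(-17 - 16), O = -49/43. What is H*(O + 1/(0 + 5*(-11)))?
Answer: -16428/26015 ≈ -0.63148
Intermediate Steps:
O = -49/43 (O = -49*1/43 = -49/43 ≈ -1.1395)
H = 6/11 (H = -18/(-33) = -18*(-1/33) = 6/11 ≈ 0.54545)
H*(O + 1/(0 + 5*(-11))) = 6*(-49/43 + 1/(0 + 5*(-11)))/11 = 6*(-49/43 + 1/(0 - 55))/11 = 6*(-49/43 + 1/(-55))/11 = 6*(-49/43 - 1/55)/11 = (6/11)*(-2738/2365) = -16428/26015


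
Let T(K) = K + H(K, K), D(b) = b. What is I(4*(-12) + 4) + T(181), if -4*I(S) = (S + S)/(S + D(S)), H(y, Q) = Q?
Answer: 1447/4 ≈ 361.75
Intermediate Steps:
T(K) = 2*K (T(K) = K + K = 2*K)
I(S) = -1/4 (I(S) = -(S + S)/(4*(S + S)) = -2*S/(4*(2*S)) = -2*S*1/(2*S)/4 = -1/4*1 = -1/4)
I(4*(-12) + 4) + T(181) = -1/4 + 2*181 = -1/4 + 362 = 1447/4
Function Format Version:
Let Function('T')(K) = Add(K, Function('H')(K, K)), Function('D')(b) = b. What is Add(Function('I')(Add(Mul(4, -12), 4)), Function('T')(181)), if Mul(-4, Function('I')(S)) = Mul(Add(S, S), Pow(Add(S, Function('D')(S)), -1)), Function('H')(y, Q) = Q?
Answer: Rational(1447, 4) ≈ 361.75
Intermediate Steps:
Function('T')(K) = Mul(2, K) (Function('T')(K) = Add(K, K) = Mul(2, K))
Function('I')(S) = Rational(-1, 4) (Function('I')(S) = Mul(Rational(-1, 4), Mul(Add(S, S), Pow(Add(S, S), -1))) = Mul(Rational(-1, 4), Mul(Mul(2, S), Pow(Mul(2, S), -1))) = Mul(Rational(-1, 4), Mul(Mul(2, S), Mul(Rational(1, 2), Pow(S, -1)))) = Mul(Rational(-1, 4), 1) = Rational(-1, 4))
Add(Function('I')(Add(Mul(4, -12), 4)), Function('T')(181)) = Add(Rational(-1, 4), Mul(2, 181)) = Add(Rational(-1, 4), 362) = Rational(1447, 4)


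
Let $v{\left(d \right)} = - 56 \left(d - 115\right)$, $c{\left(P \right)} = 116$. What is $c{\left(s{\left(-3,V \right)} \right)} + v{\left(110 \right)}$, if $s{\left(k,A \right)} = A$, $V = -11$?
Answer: $396$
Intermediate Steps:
$v{\left(d \right)} = 6440 - 56 d$ ($v{\left(d \right)} = - 56 \left(-115 + d\right) = 6440 - 56 d$)
$c{\left(s{\left(-3,V \right)} \right)} + v{\left(110 \right)} = 116 + \left(6440 - 6160\right) = 116 + 280 = 396$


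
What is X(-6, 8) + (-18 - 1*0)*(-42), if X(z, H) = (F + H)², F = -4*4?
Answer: 820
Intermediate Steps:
F = -16
X(z, H) = (-16 + H)²
X(-6, 8) + (-18 - 1*0)*(-42) = (-16 + 8)² + (-18 - 1*0)*(-42) = (-8)² + (-18 + 0)*(-42) = 64 - 18*(-42) = 64 + 756 = 820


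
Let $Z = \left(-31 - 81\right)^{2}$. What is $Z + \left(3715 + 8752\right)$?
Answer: $25011$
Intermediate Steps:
$Z = 12544$ ($Z = \left(-112\right)^{2} = 12544$)
$Z + \left(3715 + 8752\right) = 12544 + \left(3715 + 8752\right) = 12544 + 12467 = 25011$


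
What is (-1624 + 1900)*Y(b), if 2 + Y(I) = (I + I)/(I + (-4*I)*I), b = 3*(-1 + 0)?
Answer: -6624/13 ≈ -509.54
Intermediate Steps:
b = -3 (b = 3*(-1) = -3)
Y(I) = -2 + 2*I/(I - 4*I²) (Y(I) = -2 + (I + I)/(I + (-4*I)*I) = -2 + (2*I)/(I - 4*I²) = -2 + 2*I/(I - 4*I²))
(-1624 + 1900)*Y(b) = (-1624 + 1900)*(-8*(-3)/(-1 + 4*(-3))) = 276*(-8*(-3)/(-1 - 12)) = 276*(-8*(-3)/(-13)) = 276*(-8*(-3)*(-1/13)) = 276*(-24/13) = -6624/13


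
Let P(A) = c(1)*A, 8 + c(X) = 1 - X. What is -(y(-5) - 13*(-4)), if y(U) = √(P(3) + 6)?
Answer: -52 - 3*I*√2 ≈ -52.0 - 4.2426*I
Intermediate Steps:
c(X) = -7 - X (c(X) = -8 + (1 - X) = -7 - X)
P(A) = -8*A (P(A) = (-7 - 1*1)*A = (-7 - 1)*A = -8*A)
y(U) = 3*I*√2 (y(U) = √(-8*3 + 6) = √(-24 + 6) = √(-18) = 3*I*√2)
-(y(-5) - 13*(-4)) = -(3*I*√2 - 13*(-4)) = -(3*I*√2 + 52) = -(52 + 3*I*√2) = -52 - 3*I*√2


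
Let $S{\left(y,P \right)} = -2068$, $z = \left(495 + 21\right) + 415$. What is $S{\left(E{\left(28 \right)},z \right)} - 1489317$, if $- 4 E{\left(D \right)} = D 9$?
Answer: $-1491385$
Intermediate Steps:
$z = 931$ ($z = 516 + 415 = 931$)
$E{\left(D \right)} = - \frac{9 D}{4}$ ($E{\left(D \right)} = - \frac{D 9}{4} = - \frac{9 D}{4}$)
$S{\left(E{\left(28 \right)},z \right)} - 1489317 = -2068 - 1489317 = -1491385$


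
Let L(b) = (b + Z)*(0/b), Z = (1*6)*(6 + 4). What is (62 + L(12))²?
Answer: 3844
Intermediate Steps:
Z = 60 (Z = 6*10 = 60)
L(b) = 0 (L(b) = (b + 60)*(0/b) = (60 + b)*0 = 0)
(62 + L(12))² = (62 + 0)² = 62² = 3844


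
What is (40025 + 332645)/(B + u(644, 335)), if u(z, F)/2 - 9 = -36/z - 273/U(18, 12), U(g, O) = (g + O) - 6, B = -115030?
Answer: -239999480/74082451 ≈ -3.2396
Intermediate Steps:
U(g, O) = -6 + O + g (U(g, O) = (O + g) - 6 = -6 + O + g)
u(z, F) = -19/4 - 72/z (u(z, F) = 18 + 2*(-36/z - 273/(-6 + 12 + 18)) = 18 + 2*(-36/z - 273/24) = 18 + 2*(-36/z - 273*1/24) = 18 + 2*(-36/z - 91/8) = 18 + 2*(-91/8 - 36/z) = 18 + (-91/4 - 72/z) = -19/4 - 72/z)
(40025 + 332645)/(B + u(644, 335)) = (40025 + 332645)/(-115030 + (-19/4 - 72/644)) = 372670/(-115030 + (-19/4 - 72*1/644)) = 372670/(-115030 + (-19/4 - 18/161)) = 372670/(-115030 - 3131/644) = 372670/(-74082451/644) = 372670*(-644/74082451) = -239999480/74082451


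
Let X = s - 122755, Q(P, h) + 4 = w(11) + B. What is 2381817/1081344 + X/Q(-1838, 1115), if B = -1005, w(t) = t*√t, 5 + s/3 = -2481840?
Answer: 275333400634353/36648550400 + 8325119*√11/101675 ≈ 7784.4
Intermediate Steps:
s = -7445535 (s = -15 + 3*(-2481840) = -15 - 7445520 = -7445535)
w(t) = t^(3/2)
Q(P, h) = -1009 + 11*√11 (Q(P, h) = -4 + (11^(3/2) - 1005) = -4 + (11*√11 - 1005) = -4 + (-1005 + 11*√11) = -1009 + 11*√11)
X = -7568290 (X = -7445535 - 122755 = -7568290)
2381817/1081344 + X/Q(-1838, 1115) = 2381817/1081344 - 7568290/(-1009 + 11*√11) = 2381817*(1/1081344) - 7568290/(-1009 + 11*√11) = 793939/360448 - 7568290/(-1009 + 11*√11)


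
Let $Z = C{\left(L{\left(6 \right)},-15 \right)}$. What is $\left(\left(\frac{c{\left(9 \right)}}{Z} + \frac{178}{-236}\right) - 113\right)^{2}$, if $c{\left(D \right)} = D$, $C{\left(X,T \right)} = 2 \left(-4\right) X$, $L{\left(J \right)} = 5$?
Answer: $\frac{72356158081}{5569600} \approx 12991.0$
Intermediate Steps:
$C{\left(X,T \right)} = - 8 X$
$Z = -40$ ($Z = \left(-8\right) 5 = -40$)
$\left(\left(\frac{c{\left(9 \right)}}{Z} + \frac{178}{-236}\right) - 113\right)^{2} = \left(\left(\frac{9}{-40} + \frac{178}{-236}\right) - 113\right)^{2} = \left(\left(9 \left(- \frac{1}{40}\right) + 178 \left(- \frac{1}{236}\right)\right) - 113\right)^{2} = \left(\left(- \frac{9}{40} - \frac{89}{118}\right) - 113\right)^{2} = \left(- \frac{2311}{2360} - 113\right)^{2} = \left(- \frac{268991}{2360}\right)^{2} = \frac{72356158081}{5569600}$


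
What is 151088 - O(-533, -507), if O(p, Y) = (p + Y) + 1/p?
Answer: 81084225/533 ≈ 1.5213e+5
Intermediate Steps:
O(p, Y) = Y + p + 1/p (O(p, Y) = (Y + p) + 1/p = Y + p + 1/p)
151088 - O(-533, -507) = 151088 - (-507 - 533 + 1/(-533)) = 151088 - (-507 - 533 - 1/533) = 151088 - 1*(-554321/533) = 151088 + 554321/533 = 81084225/533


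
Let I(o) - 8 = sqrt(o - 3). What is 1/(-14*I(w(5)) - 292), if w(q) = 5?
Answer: -101/40706 + 7*sqrt(2)/81412 ≈ -0.0023596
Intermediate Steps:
I(o) = 8 + sqrt(-3 + o) (I(o) = 8 + sqrt(o - 3) = 8 + sqrt(-3 + o))
1/(-14*I(w(5)) - 292) = 1/(-14*(8 + sqrt(-3 + 5)) - 292) = 1/(-14*(8 + sqrt(2)) - 292) = 1/((-112 - 14*sqrt(2)) - 292) = 1/(-404 - 14*sqrt(2))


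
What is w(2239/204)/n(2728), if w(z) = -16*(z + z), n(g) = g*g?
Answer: -2239/47442648 ≈ -4.7194e-5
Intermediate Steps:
n(g) = g**2
w(z) = -32*z
w(2239/204)/n(2728) = (-71648/204)/(2728**2) = -71648/204/7441984 = -32*2239/204*(1/7441984) = -17912/51*1/7441984 = -2239/47442648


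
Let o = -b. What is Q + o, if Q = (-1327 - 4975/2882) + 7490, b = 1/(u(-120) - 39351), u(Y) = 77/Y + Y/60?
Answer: 83855327165507/13610063434 ≈ 6161.3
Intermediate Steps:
u(Y) = 77/Y + Y/60 (u(Y) = 77/Y + Y*(1/60) = 77/Y + Y/60)
b = -120/4722437 (b = 1/((77/(-120) + (1/60)*(-120)) - 39351) = 1/((77*(-1/120) - 2) - 39351) = 1/((-77/120 - 2) - 39351) = 1/(-317/120 - 39351) = 1/(-4722437/120) = -120/4722437 ≈ -2.5411e-5)
o = 120/4722437 (o = -1*(-120/4722437) = 120/4722437 ≈ 2.5411e-5)
Q = 17756791/2882 (Q = (-1327 - 4975*1/2882) + 7490 = (-1327 - 4975/2882) + 7490 = -3829389/2882 + 7490 = 17756791/2882 ≈ 6161.3)
Q + o = 17756791/2882 + 120/4722437 = 83855327165507/13610063434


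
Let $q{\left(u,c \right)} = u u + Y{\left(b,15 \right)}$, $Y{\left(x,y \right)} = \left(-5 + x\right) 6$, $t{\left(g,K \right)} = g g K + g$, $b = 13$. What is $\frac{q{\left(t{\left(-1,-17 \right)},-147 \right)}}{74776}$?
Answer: $\frac{93}{18694} \approx 0.0049749$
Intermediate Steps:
$t{\left(g,K \right)} = g + K g^{2}$ ($t{\left(g,K \right)} = g^{2} K + g = K g^{2} + g = g + K g^{2}$)
$Y{\left(x,y \right)} = -30 + 6 x$
$q{\left(u,c \right)} = 48 + u^{2}$ ($q{\left(u,c \right)} = u u + \left(-30 + 6 \cdot 13\right) = u^{2} + \left(-30 + 78\right) = u^{2} + 48 = 48 + u^{2}$)
$\frac{q{\left(t{\left(-1,-17 \right)},-147 \right)}}{74776} = \frac{48 + \left(- (1 - -17)\right)^{2}}{74776} = \left(48 + \left(- (1 + 17)\right)^{2}\right) \frac{1}{74776} = \left(48 + \left(\left(-1\right) 18\right)^{2}\right) \frac{1}{74776} = \left(48 + \left(-18\right)^{2}\right) \frac{1}{74776} = \left(48 + 324\right) \frac{1}{74776} = 372 \cdot \frac{1}{74776} = \frac{93}{18694}$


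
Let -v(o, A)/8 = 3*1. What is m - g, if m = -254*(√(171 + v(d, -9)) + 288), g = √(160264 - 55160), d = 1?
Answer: -73152 - 1778*√3 - 4*√6569 ≈ -76556.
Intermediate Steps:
g = 4*√6569 (g = √105104 = 4*√6569 ≈ 324.20)
v(o, A) = -24
m = -73152 - 1778*√3 (m = -254*(√(171 - 24) + 288) = -254*(√147 + 288) = -254*(7*√3 + 288) = -254*(288 + 7*√3) = -73152 - 1778*√3 ≈ -76232.)
m - g = (-73152 - 1778*√3) - 4*√6569 = -73152 - 1778*√3 - 4*√6569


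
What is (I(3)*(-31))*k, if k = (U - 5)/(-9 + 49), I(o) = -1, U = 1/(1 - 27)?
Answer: -4061/1040 ≈ -3.9048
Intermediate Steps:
U = -1/26 (U = 1/(-26) = -1/26 ≈ -0.038462)
k = -131/1040 (k = (-1/26 - 5)/(-9 + 49) = -131/26/40 = -131/26*1/40 = -131/1040 ≈ -0.12596)
(I(3)*(-31))*k = -1*(-31)*(-131/1040) = 31*(-131/1040) = -4061/1040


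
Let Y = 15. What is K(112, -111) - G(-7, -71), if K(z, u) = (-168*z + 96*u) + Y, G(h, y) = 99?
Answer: -29556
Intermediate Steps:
K(z, u) = 15 - 168*z + 96*u (K(z, u) = (-168*z + 96*u) + 15 = 15 - 168*z + 96*u)
K(112, -111) - G(-7, -71) = (15 - 168*112 + 96*(-111)) - 1*99 = (15 - 18816 - 10656) - 99 = -29457 - 99 = -29556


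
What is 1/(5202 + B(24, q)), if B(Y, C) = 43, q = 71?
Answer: 1/5245 ≈ 0.00019066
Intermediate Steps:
1/(5202 + B(24, q)) = 1/(5202 + 43) = 1/5245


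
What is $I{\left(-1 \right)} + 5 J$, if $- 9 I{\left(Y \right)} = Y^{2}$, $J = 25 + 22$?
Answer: $\frac{2114}{9} \approx 234.89$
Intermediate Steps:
$J = 47$
$I{\left(Y \right)} = - \frac{Y^{2}}{9}$
$I{\left(-1 \right)} + 5 J = - \frac{\left(-1\right)^{2}}{9} + 5 \cdot 47 = \left(- \frac{1}{9}\right) 1 + 235 = - \frac{1}{9} + 235 = \frac{2114}{9}$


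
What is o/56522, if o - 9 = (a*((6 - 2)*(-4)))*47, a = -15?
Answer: 11289/56522 ≈ 0.19973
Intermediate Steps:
o = 11289 (o = 9 - 15*(6 - 2)*(-4)*47 = 9 - 60*(-4)*47 = 9 - 15*(-16)*47 = 9 + 240*47 = 9 + 11280 = 11289)
o/56522 = 11289/56522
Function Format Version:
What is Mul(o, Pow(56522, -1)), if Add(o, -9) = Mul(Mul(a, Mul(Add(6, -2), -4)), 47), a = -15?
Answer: Rational(11289, 56522) ≈ 0.19973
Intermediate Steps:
o = 11289 (o = Add(9, Mul(Mul(-15, Mul(Add(6, -2), -4)), 47)) = Add(9, Mul(Mul(-15, Mul(4, -4)), 47)) = Add(9, Mul(Mul(-15, -16), 47)) = Add(9, Mul(240, 47)) = Add(9, 11280) = 11289)
Mul(o, Pow(56522, -1)) = Mul(11289, Pow(56522, -1)) = Mul(11289, Rational(1, 56522)) = Rational(11289, 56522)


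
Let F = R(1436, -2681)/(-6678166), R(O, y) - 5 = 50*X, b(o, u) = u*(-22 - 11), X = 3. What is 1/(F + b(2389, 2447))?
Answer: -6678166/539268582821 ≈ -1.2384e-5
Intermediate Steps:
b(o, u) = -33*u (b(o, u) = u*(-33) = -33*u)
R(O, y) = 155 (R(O, y) = 5 + 50*3 = 5 + 150 = 155)
F = -155/6678166 (F = 155/(-6678166) = 155*(-1/6678166) = -155/6678166 ≈ -2.3210e-5)
1/(F + b(2389, 2447)) = 1/(-155/6678166 - 33*2447) = 1/(-155/6678166 - 80751) = 1/(-539268582821/6678166) = -6678166/539268582821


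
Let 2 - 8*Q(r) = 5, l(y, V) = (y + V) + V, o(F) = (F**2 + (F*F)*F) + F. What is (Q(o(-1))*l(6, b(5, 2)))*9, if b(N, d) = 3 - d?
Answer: -27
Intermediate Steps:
o(F) = F + F**2 + F**3 (o(F) = (F**2 + F**2*F) + F = (F**2 + F**3) + F = F + F**2 + F**3)
l(y, V) = y + 2*V (l(y, V) = (V + y) + V = y + 2*V)
Q(r) = -3/8 (Q(r) = 1/4 - 1/8*5 = 1/4 - 5/8 = -3/8)
(Q(o(-1))*l(6, b(5, 2)))*9 = -3*(6 + 2*(3 - 1*2))/8*9 = -3*(6 + 2*(3 - 2))/8*9 = -3*(6 + 2*1)/8*9 = -3*(6 + 2)/8*9 = -3/8*8*9 = -3*9 = -27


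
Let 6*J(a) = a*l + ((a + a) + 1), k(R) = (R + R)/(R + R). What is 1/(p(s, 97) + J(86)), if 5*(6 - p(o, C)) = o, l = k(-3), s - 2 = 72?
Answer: 30/1031 ≈ 0.029098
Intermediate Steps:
s = 74 (s = 2 + 72 = 74)
k(R) = 1 (k(R) = (2*R)/((2*R)) = (2*R)*(1/(2*R)) = 1)
l = 1
p(o, C) = 6 - o/5
J(a) = ⅙ + a/2 (J(a) = (a*1 + ((a + a) + 1))/6 = (a + (2*a + 1))/6 = (a + (1 + 2*a))/6 = (1 + 3*a)/6 = ⅙ + a/2)
1/(p(s, 97) + J(86)) = 1/((6 - ⅕*74) + (⅙ + (½)*86)) = 1/((6 - 74/5) + (⅙ + 43)) = 1/(-44/5 + 259/6) = 1/(1031/30) = 30/1031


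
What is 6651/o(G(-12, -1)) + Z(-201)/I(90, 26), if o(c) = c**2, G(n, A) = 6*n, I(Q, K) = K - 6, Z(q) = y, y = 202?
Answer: 32783/2880 ≈ 11.383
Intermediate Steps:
Z(q) = 202
I(Q, K) = -6 + K
6651/o(G(-12, -1)) + Z(-201)/I(90, 26) = 6651/((6*(-12))**2) + 202/(-6 + 26) = 6651/((-72)**2) + 202/20 = 6651/5184 + 202*(1/20) = 6651*(1/5184) + 101/10 = 739/576 + 101/10 = 32783/2880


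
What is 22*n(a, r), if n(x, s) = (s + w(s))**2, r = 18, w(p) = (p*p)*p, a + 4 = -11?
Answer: 752895000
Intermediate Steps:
a = -15 (a = -4 - 11 = -15)
w(p) = p**3 (w(p) = p**2*p = p**3)
n(x, s) = (s + s**3)**2
22*n(a, r) = 22*(18**2*(1 + 18**2)**2) = 22*(324*(1 + 324)**2) = 22*(324*325**2) = 22*(324*105625) = 22*34222500 = 752895000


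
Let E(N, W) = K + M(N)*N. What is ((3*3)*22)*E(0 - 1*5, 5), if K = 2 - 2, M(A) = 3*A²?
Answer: -74250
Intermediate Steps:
K = 0
E(N, W) = 3*N³ (E(N, W) = 0 + (3*N²)*N = 0 + 3*N³ = 3*N³)
((3*3)*22)*E(0 - 1*5, 5) = ((3*3)*22)*(3*(0 - 1*5)³) = (9*22)*(3*(0 - 5)³) = 198*(3*(-5)³) = 198*(3*(-125)) = 198*(-375) = -74250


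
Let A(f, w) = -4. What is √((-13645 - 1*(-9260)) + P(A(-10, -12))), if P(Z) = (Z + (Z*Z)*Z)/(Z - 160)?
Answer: 2*I*√1842622/41 ≈ 66.216*I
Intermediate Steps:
P(Z) = (Z + Z³)/(-160 + Z) (P(Z) = (Z + Z²*Z)/(-160 + Z) = (Z + Z³)/(-160 + Z))
√((-13645 - 1*(-9260)) + P(A(-10, -12))) = √((-13645 - 1*(-9260)) + (-4 + (-4)³)/(-160 - 4)) = √((-13645 + 9260) + (-4 - 64)/(-164)) = √(-4385 - 1/164*(-68)) = √(-4385 + 17/41) = √(-179768/41) = 2*I*√1842622/41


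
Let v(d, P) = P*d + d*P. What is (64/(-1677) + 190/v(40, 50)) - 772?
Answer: -517851337/670800 ≈ -771.99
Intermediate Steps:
v(d, P) = 2*P*d (v(d, P) = P*d + P*d = 2*P*d)
(64/(-1677) + 190/v(40, 50)) - 772 = (64/(-1677) + 190/((2*50*40))) - 772 = (64*(-1/1677) + 190/4000) - 772 = (-64/1677 + 190*(1/4000)) - 772 = (-64/1677 + 19/400) - 772 = 6263/670800 - 772 = -517851337/670800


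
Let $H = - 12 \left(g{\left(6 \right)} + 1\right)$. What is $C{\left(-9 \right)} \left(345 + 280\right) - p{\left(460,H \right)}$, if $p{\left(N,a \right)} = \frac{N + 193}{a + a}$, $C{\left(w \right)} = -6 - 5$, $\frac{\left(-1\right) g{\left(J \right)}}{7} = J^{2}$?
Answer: $- \frac{41415653}{6024} \approx -6875.1$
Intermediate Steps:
$g{\left(J \right)} = - 7 J^{2}$
$C{\left(w \right)} = -11$
$H = 3012$ ($H = - 12 \left(- 7 \cdot 6^{2} + 1\right) = - 12 \left(\left(-7\right) 36 + 1\right) = - 12 \left(-252 + 1\right) = \left(-12\right) \left(-251\right) = 3012$)
$p{\left(N,a \right)} = \frac{193 + N}{2 a}$
$C{\left(-9 \right)} \left(345 + 280\right) - p{\left(460,H \right)} = - 11 \left(345 + 280\right) - \frac{193 + 460}{2 \cdot 3012} = \left(-11\right) 625 - \frac{1}{2} \cdot \frac{1}{3012} \cdot 653 = -6875 - \frac{653}{6024} = - \frac{41415653}{6024}$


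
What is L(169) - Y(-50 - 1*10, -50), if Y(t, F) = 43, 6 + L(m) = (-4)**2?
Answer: -33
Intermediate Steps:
L(m) = 10 (L(m) = -6 + (-4)**2 = -6 + 16 = 10)
L(169) - Y(-50 - 1*10, -50) = 10 - 1*43 = 10 - 43 = -33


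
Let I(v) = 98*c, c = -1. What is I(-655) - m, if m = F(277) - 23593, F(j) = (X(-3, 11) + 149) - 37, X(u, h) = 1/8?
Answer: 187063/8 ≈ 23383.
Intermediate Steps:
X(u, h) = ⅛
F(j) = 897/8 (F(j) = (⅛ + 149) - 37 = 1193/8 - 37 = 897/8)
I(v) = -98 (I(v) = 98*(-1) = -98)
m = -187847/8 (m = 897/8 - 23593 = -187847/8 ≈ -23481.)
I(-655) - m = -98 - 1*(-187847/8) = -98 + 187847/8 = 187063/8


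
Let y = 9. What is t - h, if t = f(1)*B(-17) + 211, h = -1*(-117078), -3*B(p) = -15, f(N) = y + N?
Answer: -116817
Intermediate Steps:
f(N) = 9 + N
B(p) = 5 (B(p) = -⅓*(-15) = 5)
h = 117078
t = 261 (t = (9 + 1)*5 + 211 = 10*5 + 211 = 50 + 211 = 261)
t - h = 261 - 1*117078 = 261 - 117078 = -116817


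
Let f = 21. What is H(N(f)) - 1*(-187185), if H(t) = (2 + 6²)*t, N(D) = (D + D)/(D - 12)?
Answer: 562087/3 ≈ 1.8736e+5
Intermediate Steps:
N(D) = 2*D/(-12 + D) (N(D) = (2*D)/(-12 + D) = 2*D/(-12 + D))
H(t) = 38*t (H(t) = (2 + 36)*t = 38*t)
H(N(f)) - 1*(-187185) = 38*(2*21/(-12 + 21)) - 1*(-187185) = 38*(2*21/9) + 187185 = 38*(2*21*(⅑)) + 187185 = 38*(14/3) + 187185 = 532/3 + 187185 = 562087/3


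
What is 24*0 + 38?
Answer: 38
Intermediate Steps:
24*0 + 38 = 0 + 38 = 38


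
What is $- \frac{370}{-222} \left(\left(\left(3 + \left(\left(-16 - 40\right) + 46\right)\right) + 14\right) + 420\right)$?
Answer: $\frac{2135}{3} \approx 711.67$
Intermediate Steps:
$- \frac{370}{-222} \left(\left(\left(3 + \left(\left(-16 - 40\right) + 46\right)\right) + 14\right) + 420\right) = \left(-370\right) \left(- \frac{1}{222}\right) \left(\left(\left(3 + \left(-56 + 46\right)\right) + 14\right) + 420\right) = \frac{5 \left(\left(\left(3 - 10\right) + 14\right) + 420\right)}{3} = \frac{5 \left(\left(-7 + 14\right) + 420\right)}{3} = \frac{5 \left(7 + 420\right)}{3} = \frac{5}{3} \cdot 427 = \frac{2135}{3}$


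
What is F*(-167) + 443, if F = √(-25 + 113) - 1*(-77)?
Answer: -12416 - 334*√22 ≈ -13983.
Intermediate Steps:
F = 77 + 2*√22 (F = √88 + 77 = 2*√22 + 77 = 77 + 2*√22 ≈ 86.381)
F*(-167) + 443 = (77 + 2*√22)*(-167) + 443 = (-12859 - 334*√22) + 443 = -12416 - 334*√22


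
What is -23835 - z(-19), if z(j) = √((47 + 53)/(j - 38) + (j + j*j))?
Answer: -23835 - √1105458/57 ≈ -23853.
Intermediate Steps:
z(j) = √(j + j² + 100/(-38 + j)) (z(j) = √(100/(-38 + j) + (j + j²)) = √(j + j² + 100/(-38 + j)))
-23835 - z(-19) = -23835 - √((100 - 19*(1 - 19)*(-38 - 19))/(-38 - 19)) = -23835 - √((100 - 19*(-18)*(-57))/(-57)) = -23835 - √(-(100 - 19494)/57) = -23835 - √(-1/57*(-19394)) = -23835 - √(19394/57) = -23835 - √1105458/57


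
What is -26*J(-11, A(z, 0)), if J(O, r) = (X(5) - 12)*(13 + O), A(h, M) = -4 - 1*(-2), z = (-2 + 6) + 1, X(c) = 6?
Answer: 312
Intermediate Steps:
z = 5 (z = 4 + 1 = 5)
A(h, M) = -2 (A(h, M) = -4 + 2 = -2)
J(O, r) = -78 - 6*O (J(O, r) = (6 - 12)*(13 + O) = -6*(13 + O) = -78 - 6*O)
-26*J(-11, A(z, 0)) = -26*(-78 - 6*(-11)) = -26*(-78 + 66) = -26*(-12) = 312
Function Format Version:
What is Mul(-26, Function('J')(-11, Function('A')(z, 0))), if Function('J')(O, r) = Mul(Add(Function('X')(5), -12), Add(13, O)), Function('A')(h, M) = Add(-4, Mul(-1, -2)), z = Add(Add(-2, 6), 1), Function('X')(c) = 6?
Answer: 312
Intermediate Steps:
z = 5 (z = Add(4, 1) = 5)
Function('A')(h, M) = -2 (Function('A')(h, M) = Add(-4, 2) = -2)
Function('J')(O, r) = Add(-78, Mul(-6, O)) (Function('J')(O, r) = Mul(Add(6, -12), Add(13, O)) = Mul(-6, Add(13, O)) = Add(-78, Mul(-6, O)))
Mul(-26, Function('J')(-11, Function('A')(z, 0))) = Mul(-26, Add(-78, Mul(-6, -11))) = Mul(-26, Add(-78, 66)) = Mul(-26, -12) = 312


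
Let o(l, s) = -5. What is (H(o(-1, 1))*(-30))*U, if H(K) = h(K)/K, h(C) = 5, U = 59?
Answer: 1770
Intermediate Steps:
H(K) = 5/K
(H(o(-1, 1))*(-30))*U = ((5/(-5))*(-30))*59 = ((5*(-⅕))*(-30))*59 = -1*(-30)*59 = 30*59 = 1770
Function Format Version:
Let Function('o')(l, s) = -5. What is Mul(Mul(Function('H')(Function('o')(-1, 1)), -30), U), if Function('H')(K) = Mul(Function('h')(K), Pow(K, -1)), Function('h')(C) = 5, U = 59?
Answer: 1770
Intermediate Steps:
Function('H')(K) = Mul(5, Pow(K, -1))
Mul(Mul(Function('H')(Function('o')(-1, 1)), -30), U) = Mul(Mul(Mul(5, Pow(-5, -1)), -30), 59) = Mul(Mul(Mul(5, Rational(-1, 5)), -30), 59) = Mul(Mul(-1, -30), 59) = Mul(30, 59) = 1770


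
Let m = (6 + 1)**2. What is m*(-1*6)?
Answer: -294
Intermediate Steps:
m = 49 (m = 7**2 = 49)
m*(-1*6) = 49*(-1*6) = 49*(-6) = -294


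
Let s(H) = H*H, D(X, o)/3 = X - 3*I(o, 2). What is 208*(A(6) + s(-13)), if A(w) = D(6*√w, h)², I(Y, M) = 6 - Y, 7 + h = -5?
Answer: 5898256 - 1213056*√6 ≈ 2.9269e+6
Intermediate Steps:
h = -12 (h = -7 - 5 = -12)
D(X, o) = -54 + 3*X + 9*o (D(X, o) = 3*(X - 3*(6 - o)) = 3*(X + (-18 + 3*o)) = 3*(-18 + X + 3*o) = -54 + 3*X + 9*o)
s(H) = H²
A(w) = (-162 + 18*√w)² (A(w) = (-54 + 3*(6*√w) + 9*(-12))² = (-54 + 18*√w - 108)² = (-162 + 18*√w)²)
208*(A(6) + s(-13)) = 208*(324*(-9 + √6)² + (-13)²) = 208*(324*(-9 + √6)² + 169) = 208*(169 + 324*(-9 + √6)²) = 35152 + 67392*(-9 + √6)²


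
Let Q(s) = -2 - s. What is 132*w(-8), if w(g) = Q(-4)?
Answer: 264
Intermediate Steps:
w(g) = 2 (w(g) = -2 - 1*(-4) = -2 + 4 = 2)
132*w(-8) = 132*2 = 264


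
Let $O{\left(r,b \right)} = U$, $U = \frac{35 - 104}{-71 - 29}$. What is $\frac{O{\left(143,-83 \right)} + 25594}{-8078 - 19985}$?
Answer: $- \frac{2559469}{2806300} \approx -0.91204$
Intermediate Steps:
$U = \frac{69}{100}$ ($U = - \frac{69}{-100} = \left(-69\right) \left(- \frac{1}{100}\right) = \frac{69}{100} \approx 0.69$)
$O{\left(r,b \right)} = \frac{69}{100}$
$\frac{O{\left(143,-83 \right)} + 25594}{-8078 - 19985} = \frac{\frac{69}{100} + 25594}{-8078 - 19985} = \frac{2559469}{100 \left(-8078 - 19985\right)} = \frac{2559469}{100 \left(-28063\right)} = \frac{2559469}{100} \left(- \frac{1}{28063}\right) = - \frac{2559469}{2806300}$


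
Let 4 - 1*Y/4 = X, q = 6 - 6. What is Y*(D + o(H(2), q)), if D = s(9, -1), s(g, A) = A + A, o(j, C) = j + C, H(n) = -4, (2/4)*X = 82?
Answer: 3840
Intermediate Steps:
X = 164 (X = 2*82 = 164)
q = 0
Y = -640 (Y = 16 - 4*164 = 16 - 656 = -640)
o(j, C) = C + j
s(g, A) = 2*A
D = -2 (D = 2*(-1) = -2)
Y*(D + o(H(2), q)) = -640*(-2 + (0 - 4)) = -640*(-2 - 4) = -640*(-6) = 3840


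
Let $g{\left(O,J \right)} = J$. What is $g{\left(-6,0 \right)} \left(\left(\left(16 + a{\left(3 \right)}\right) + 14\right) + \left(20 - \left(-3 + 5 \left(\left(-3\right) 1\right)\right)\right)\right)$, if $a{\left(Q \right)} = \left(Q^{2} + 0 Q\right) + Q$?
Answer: $0$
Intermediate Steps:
$a{\left(Q \right)} = Q + Q^{2}$ ($a{\left(Q \right)} = \left(Q^{2} + 0\right) + Q = Q^{2} + Q = Q + Q^{2}$)
$g{\left(-6,0 \right)} \left(\left(\left(16 + a{\left(3 \right)}\right) + 14\right) + \left(20 - \left(-3 + 5 \left(\left(-3\right) 1\right)\right)\right)\right) = 0 \left(\left(\left(16 + 3 \left(1 + 3\right)\right) + 14\right) + \left(20 - \left(-3 + 5 \left(\left(-3\right) 1\right)\right)\right)\right) = 0 \left(\left(\left(16 + 3 \cdot 4\right) + 14\right) + \left(20 - \left(-3 + 5 \left(-3\right)\right)\right)\right) = 0 \left(\left(\left(16 + 12\right) + 14\right) + \left(20 - \left(-3 - 15\right)\right)\right) = 0 \left(\left(28 + 14\right) + \left(20 - -18\right)\right) = 0 \left(42 + \left(20 + 18\right)\right) = 0 \left(42 + 38\right) = 0 \cdot 80 = 0$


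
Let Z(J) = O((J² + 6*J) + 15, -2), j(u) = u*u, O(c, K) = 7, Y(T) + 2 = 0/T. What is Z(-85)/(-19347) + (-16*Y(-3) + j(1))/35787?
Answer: 129314/230790363 ≈ 0.00056031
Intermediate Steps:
Y(T) = -2 (Y(T) = -2 + 0/T = -2 + 0 = -2)
j(u) = u²
Z(J) = 7
Z(-85)/(-19347) + (-16*Y(-3) + j(1))/35787 = 7/(-19347) + (-16*(-2) + 1²)/35787 = 7*(-1/19347) + (32 + 1)*(1/35787) = -7/19347 + 33*(1/35787) = -7/19347 + 11/11929 = 129314/230790363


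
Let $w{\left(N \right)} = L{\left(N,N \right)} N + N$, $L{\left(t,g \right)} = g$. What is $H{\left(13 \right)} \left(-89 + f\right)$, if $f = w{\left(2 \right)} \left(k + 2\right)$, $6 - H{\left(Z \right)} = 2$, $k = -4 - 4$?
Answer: $-500$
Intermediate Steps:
$k = -8$
$H{\left(Z \right)} = 4$ ($H{\left(Z \right)} = 6 - 2 = 4$)
$w{\left(N \right)} = N + N^{2}$ ($w{\left(N \right)} = N N + N = N^{2} + N = N + N^{2}$)
$f = -36$ ($f = 2 \left(1 + 2\right) \left(-8 + 2\right) = 2 \cdot 3 \left(-6\right) = 6 \left(-6\right) = -36$)
$H{\left(13 \right)} \left(-89 + f\right) = 4 \left(-89 - 36\right) = 4 \left(-125\right) = -500$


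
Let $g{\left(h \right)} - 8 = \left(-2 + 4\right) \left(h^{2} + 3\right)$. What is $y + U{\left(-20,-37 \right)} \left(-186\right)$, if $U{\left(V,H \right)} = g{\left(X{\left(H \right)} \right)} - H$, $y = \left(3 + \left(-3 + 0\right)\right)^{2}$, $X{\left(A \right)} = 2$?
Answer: $-10974$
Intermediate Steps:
$y = 0$ ($y = \left(3 - 3\right)^{2} = 0^{2} = 0$)
$g{\left(h \right)} = 14 + 2 h^{2}$ ($g{\left(h \right)} = 8 + \left(-2 + 4\right) \left(h^{2} + 3\right) = 8 + 2 \left(3 + h^{2}\right) = 8 + \left(6 + 2 h^{2}\right) = 14 + 2 h^{2}$)
$U{\left(V,H \right)} = 22 - H$ ($U{\left(V,H \right)} = \left(14 + 2 \cdot 2^{2}\right) - H = \left(14 + 2 \cdot 4\right) - H = \left(14 + 8\right) - H = 22 - H$)
$y + U{\left(-20,-37 \right)} \left(-186\right) = 0 + \left(22 - -37\right) \left(-186\right) = 0 + \left(22 + 37\right) \left(-186\right) = 0 + 59 \left(-186\right) = 0 - 10974 = -10974$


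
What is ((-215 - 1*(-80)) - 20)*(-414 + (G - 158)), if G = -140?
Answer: 110360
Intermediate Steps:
((-215 - 1*(-80)) - 20)*(-414 + (G - 158)) = ((-215 - 1*(-80)) - 20)*(-414 + (-140 - 158)) = ((-215 + 80) - 20)*(-414 - 298) = (-135 - 20)*(-712) = -155*(-712) = 110360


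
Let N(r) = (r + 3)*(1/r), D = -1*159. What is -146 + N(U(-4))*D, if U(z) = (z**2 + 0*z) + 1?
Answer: -5662/17 ≈ -333.06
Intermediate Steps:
U(z) = 1 + z**2 (U(z) = (z**2 + 0) + 1 = z**2 + 1 = 1 + z**2)
D = -159
N(r) = (3 + r)/r
-146 + N(U(-4))*D = -146 + ((3 + (1 + (-4)**2))/(1 + (-4)**2))*(-159) = -146 + ((3 + (1 + 16))/(1 + 16))*(-159) = -146 + ((3 + 17)/17)*(-159) = -146 + ((1/17)*20)*(-159) = -146 + (20/17)*(-159) = -146 - 3180/17 = -5662/17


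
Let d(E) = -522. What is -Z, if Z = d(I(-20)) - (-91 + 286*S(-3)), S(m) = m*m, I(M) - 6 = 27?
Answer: 3005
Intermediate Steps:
I(M) = 33 (I(M) = 6 + 27 = 33)
S(m) = m²
Z = -3005 (Z = -522 - (-91 + 286*(-3)²) = -522 - (-91 + 286*9) = -522 - (-91 + 2574) = -522 - 1*2483 = -522 - 2483 = -3005)
-Z = -1*(-3005) = 3005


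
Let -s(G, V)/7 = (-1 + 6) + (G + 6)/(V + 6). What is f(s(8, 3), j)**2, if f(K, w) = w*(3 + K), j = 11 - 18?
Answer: 7300804/81 ≈ 90133.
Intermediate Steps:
j = -7
s(G, V) = -35 - 7*(6 + G)/(6 + V) (s(G, V) = -7*((-1 + 6) + (G + 6)/(V + 6)) = -7*(5 + (6 + G)/(6 + V)) = -35 - 7*(6 + G)/(6 + V))
f(s(8, 3), j)**2 = (-7*(3 + 7*(-36 - 1*8 - 5*3)/(6 + 3)))**2 = (-7*(3 + 7*(-36 - 8 - 15)/9))**2 = (-7*(3 + 7*(1/9)*(-59)))**2 = (-7*(3 - 413/9))**2 = (-7*(-386/9))**2 = (2702/9)**2 = 7300804/81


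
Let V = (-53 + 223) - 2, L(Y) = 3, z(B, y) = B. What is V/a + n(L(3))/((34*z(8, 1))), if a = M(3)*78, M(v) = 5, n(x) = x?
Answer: 7811/17680 ≈ 0.44180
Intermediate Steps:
V = 168 (V = 170 - 2 = 168)
a = 390 (a = 5*78 = 390)
V/a + n(L(3))/((34*z(8, 1))) = 168/390 + 3/((34*8)) = 168*(1/390) + 3/272 = 28/65 + 3*(1/272) = 28/65 + 3/272 = 7811/17680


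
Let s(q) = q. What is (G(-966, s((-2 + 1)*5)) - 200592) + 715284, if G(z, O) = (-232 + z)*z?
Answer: 1671960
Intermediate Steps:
G(z, O) = z*(-232 + z)
(G(-966, s((-2 + 1)*5)) - 200592) + 715284 = (-966*(-232 - 966) - 200592) + 715284 = (-966*(-1198) - 200592) + 715284 = (1157268 - 200592) + 715284 = 956676 + 715284 = 1671960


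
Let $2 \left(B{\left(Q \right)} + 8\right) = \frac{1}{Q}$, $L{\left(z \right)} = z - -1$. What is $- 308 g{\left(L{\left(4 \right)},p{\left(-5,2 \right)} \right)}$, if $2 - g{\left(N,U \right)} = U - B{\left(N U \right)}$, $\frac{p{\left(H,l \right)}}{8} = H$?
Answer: $- \frac{1047123}{100} \approx -10471.0$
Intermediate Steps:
$p{\left(H,l \right)} = 8 H$
$L{\left(z \right)} = 1 + z$ ($L{\left(z \right)} = z + 1 = 1 + z$)
$B{\left(Q \right)} = -8 + \frac{1}{2 Q}$
$g{\left(N,U \right)} = -6 - U + \frac{1}{2 N U}$ ($g{\left(N,U \right)} = 2 - \left(U - \left(-8 + \frac{1}{2 N U}\right)\right) = 2 - \left(U + \left(8 - \frac{1}{2 N U}\right)\right) = 2 - \left(8 + U - \frac{1}{2 N U}\right) = -6 - U + \frac{1}{2 N U}$)
$- 308 g{\left(L{\left(4 \right)},p{\left(-5,2 \right)} \right)} = - 308 \left(-6 - 8 \left(-5\right) + \frac{1}{2 \left(1 + 4\right) 8 \left(-5\right)}\right) = - 308 \left(-6 - -40 + \frac{1}{2 \cdot 5 \left(-40\right)}\right) = - 308 \left(-6 + 40 + \frac{1}{2} \cdot \frac{1}{5} \left(- \frac{1}{40}\right)\right) = - 308 \left(-6 + 40 - \frac{1}{400}\right) = \left(-308\right) \frac{13599}{400} = - \frac{1047123}{100}$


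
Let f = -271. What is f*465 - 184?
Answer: -126199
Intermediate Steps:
f*465 - 184 = -271*465 - 184 = -126015 - 184 = -126199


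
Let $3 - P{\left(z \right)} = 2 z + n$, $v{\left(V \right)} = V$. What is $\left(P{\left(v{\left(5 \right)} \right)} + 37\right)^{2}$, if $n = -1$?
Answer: $961$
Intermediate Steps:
$P{\left(z \right)} = 4 - 2 z$ ($P{\left(z \right)} = 3 - \left(2 z - 1\right) = 3 - \left(-1 + 2 z\right) = 4 - 2 z$)
$\left(P{\left(v{\left(5 \right)} \right)} + 37\right)^{2} = \left(\left(4 - 10\right) + 37\right)^{2} = \left(-6 + 37\right)^{2} = 31^{2} = 961$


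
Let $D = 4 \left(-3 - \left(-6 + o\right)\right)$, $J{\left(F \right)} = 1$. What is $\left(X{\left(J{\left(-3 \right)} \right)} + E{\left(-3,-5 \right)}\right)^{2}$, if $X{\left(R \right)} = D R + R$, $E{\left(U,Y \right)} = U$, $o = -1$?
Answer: $196$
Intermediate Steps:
$D = 16$ ($D = 4 \left(-3 + \left(6 - -1\right)\right) = 4 \left(-3 + \left(6 + 1\right)\right) = 4 \left(-3 + 7\right) = 4 \cdot 4 = 16$)
$X{\left(R \right)} = 17 R$ ($X{\left(R \right)} = 16 R + R = 17 R$)
$\left(X{\left(J{\left(-3 \right)} \right)} + E{\left(-3,-5 \right)}\right)^{2} = \left(17 \cdot 1 - 3\right)^{2} = \left(17 - 3\right)^{2} = 14^{2} = 196$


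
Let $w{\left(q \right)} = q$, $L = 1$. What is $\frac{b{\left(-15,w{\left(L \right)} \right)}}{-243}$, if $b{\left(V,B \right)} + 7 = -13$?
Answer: $\frac{20}{243} \approx 0.082304$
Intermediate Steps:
$b{\left(V,B \right)} = -20$ ($b{\left(V,B \right)} = -7 - 13 = -20$)
$\frac{b{\left(-15,w{\left(L \right)} \right)}}{-243} = - \frac{20}{-243} = \left(-20\right) \left(- \frac{1}{243}\right) = \frac{20}{243}$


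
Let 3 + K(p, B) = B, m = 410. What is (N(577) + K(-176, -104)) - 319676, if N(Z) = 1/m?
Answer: -131111029/410 ≈ -3.1978e+5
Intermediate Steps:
K(p, B) = -3 + B
N(Z) = 1/410
(N(577) + K(-176, -104)) - 319676 = (1/410 + (-3 - 104)) - 319676 = (1/410 - 107) - 319676 = -43869/410 - 319676 = -131111029/410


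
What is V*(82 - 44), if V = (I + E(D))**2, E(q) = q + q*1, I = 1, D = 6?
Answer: 6422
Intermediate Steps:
E(q) = 2*q (E(q) = q + q = 2*q)
V = 169 (V = (1 + 2*6)**2 = (1 + 12)**2 = 13**2 = 169)
V*(82 - 44) = 169*(82 - 44) = 169*38 = 6422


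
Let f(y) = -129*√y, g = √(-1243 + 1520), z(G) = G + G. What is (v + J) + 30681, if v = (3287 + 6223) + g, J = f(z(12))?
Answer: 40191 + √277 - 258*√6 ≈ 39576.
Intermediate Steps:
z(G) = 2*G
g = √277 ≈ 16.643
J = -258*√6 (J = -129*2*√6 = -258*√6 ≈ -631.97)
v = 9510 + √277 (v = (3287 + 6223) + √277 = 9510 + √277 ≈ 9526.6)
(v + J) + 30681 = ((9510 + √277) - 258*√6) + 30681 = (9510 + √277 - 258*√6) + 30681 = 40191 + √277 - 258*√6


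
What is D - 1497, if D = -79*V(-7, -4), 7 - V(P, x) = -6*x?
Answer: -154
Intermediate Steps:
V(P, x) = 7 + 6*x (V(P, x) = 7 - (-6)*x = 7 + 6*x)
D = 1343 (D = -79*(7 + 6*(-4)) = -79*(7 - 24) = -79*(-17) = 1343)
D - 1497 = 1343 - 1497 = -154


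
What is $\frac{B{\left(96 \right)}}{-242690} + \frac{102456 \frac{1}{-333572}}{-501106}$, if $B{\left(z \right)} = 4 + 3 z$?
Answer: $- \frac{3049023418619}{2535426882192505} \approx -0.0012026$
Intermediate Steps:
$\frac{B{\left(96 \right)}}{-242690} + \frac{102456 \frac{1}{-333572}}{-501106} = \frac{4 + 3 \cdot 96}{-242690} + \frac{102456 \frac{1}{-333572}}{-501106} = \left(4 + 288\right) \left(- \frac{1}{242690}\right) + 102456 \left(- \frac{1}{333572}\right) \left(- \frac{1}{501106}\right) = 292 \left(- \frac{1}{242690}\right) - - \frac{12807}{20894366329} = - \frac{146}{121345} + \frac{12807}{20894366329} = - \frac{3049023418619}{2535426882192505}$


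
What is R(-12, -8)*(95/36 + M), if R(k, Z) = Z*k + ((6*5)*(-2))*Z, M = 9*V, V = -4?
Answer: -19216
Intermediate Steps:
M = -36 (M = 9*(-4) = -36)
R(k, Z) = -60*Z + Z*k (R(k, Z) = Z*k + (30*(-2))*Z = Z*k - 60*Z = -60*Z + Z*k)
R(-12, -8)*(95/36 + M) = (-8*(-60 - 12))*(95/36 - 36) = (-8*(-72))*(95*(1/36) - 36) = 576*(95/36 - 36) = 576*(-1201/36) = -19216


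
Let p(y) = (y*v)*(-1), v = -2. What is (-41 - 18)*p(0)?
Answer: 0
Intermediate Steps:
p(y) = 2*y (p(y) = (y*(-2))*(-1) = -2*y*(-1) = 2*y)
(-41 - 18)*p(0) = (-41 - 18)*(2*0) = -59*0 = 0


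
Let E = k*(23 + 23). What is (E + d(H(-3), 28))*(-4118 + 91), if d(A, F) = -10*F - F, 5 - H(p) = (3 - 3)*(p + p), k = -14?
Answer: 3833704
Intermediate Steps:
H(p) = 5 (H(p) = 5 - (3 - 3)*(p + p) = 5 - 0*2*p = 5 - 1*0 = 5 + 0 = 5)
d(A, F) = -11*F
E = -644 (E = -14*(23 + 23) = -14*46 = -644)
(E + d(H(-3), 28))*(-4118 + 91) = (-644 - 11*28)*(-4118 + 91) = (-644 - 308)*(-4027) = -952*(-4027) = 3833704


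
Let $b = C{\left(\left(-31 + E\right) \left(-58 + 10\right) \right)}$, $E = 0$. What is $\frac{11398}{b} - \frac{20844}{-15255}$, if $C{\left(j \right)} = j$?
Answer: $\frac{3794303}{420360} \approx 9.0263$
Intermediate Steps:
$b = 1488$ ($b = \left(-31 + 0\right) \left(-58 + 10\right) = \left(-31\right) \left(-48\right) = 1488$)
$\frac{11398}{b} - \frac{20844}{-15255} = \frac{11398}{1488} - \frac{20844}{-15255} = 11398 \cdot \frac{1}{1488} - - \frac{772}{565} = \frac{5699}{744} + \frac{772}{565} = \frac{3794303}{420360}$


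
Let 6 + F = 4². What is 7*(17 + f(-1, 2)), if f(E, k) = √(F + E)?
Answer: 140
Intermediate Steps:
F = 10 (F = -6 + 4² = -6 + 16 = 10)
f(E, k) = √(10 + E)
7*(17 + f(-1, 2)) = 7*(17 + √(10 - 1)) = 7*(17 + √9) = 7*(17 + 3) = 7*20 = 140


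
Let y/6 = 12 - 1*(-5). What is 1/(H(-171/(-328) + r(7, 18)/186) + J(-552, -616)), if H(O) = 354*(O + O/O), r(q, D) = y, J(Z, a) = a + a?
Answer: -5084/2538523 ≈ -0.0020027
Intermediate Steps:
J(Z, a) = 2*a
y = 102 (y = 6*(12 - 1*(-5)) = 6*(12 + 5) = 6*17 = 102)
r(q, D) = 102
H(O) = 354 + 354*O (H(O) = 354*(O + 1) = 354*(1 + O) = 354 + 354*O)
1/(H(-171/(-328) + r(7, 18)/186) + J(-552, -616)) = 1/((354 + 354*(-171/(-328) + 102/186)) + 2*(-616)) = 1/((354 + 354*(-171*(-1/328) + 102*(1/186))) - 1232) = 1/((354 + 354*(171/328 + 17/31)) - 1232) = 1/((354 + 354*(10877/10168)) - 1232) = 1/((354 + 1925229/5084) - 1232) = 1/(3724965/5084 - 1232) = 1/(-2538523/5084) = -5084/2538523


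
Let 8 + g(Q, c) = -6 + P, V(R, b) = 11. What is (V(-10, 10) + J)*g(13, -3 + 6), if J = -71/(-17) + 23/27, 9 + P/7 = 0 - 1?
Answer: -205996/153 ≈ -1346.4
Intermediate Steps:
P = -70 (P = -63 + 7*(0 - 1) = -63 + 7*(-1) = -63 - 7 = -70)
J = 2308/459 (J = -71*(-1/17) + 23*(1/27) = 71/17 + 23/27 = 2308/459 ≈ 5.0283)
g(Q, c) = -84 (g(Q, c) = -8 + (-6 - 70) = -8 - 76 = -84)
(V(-10, 10) + J)*g(13, -3 + 6) = (11 + 2308/459)*(-84) = (7357/459)*(-84) = -205996/153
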